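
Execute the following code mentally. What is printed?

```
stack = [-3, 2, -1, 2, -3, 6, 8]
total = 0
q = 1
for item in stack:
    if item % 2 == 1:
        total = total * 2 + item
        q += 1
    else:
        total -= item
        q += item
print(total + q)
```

-21

item=-3: odd, total = 0*2+(-3) = -3; q=2
item=2: not odd, total = (-3)-2 = -5; q=4
item=-1: odd, total = (-5)*2+(-1) = -11; q=5
item=2: not odd, total = (-11)-2 = -13; q=7
item=-3: odd, total = (-13)*2+(-3) = -29; q=8
item=6: not odd, total = (-29)-6 = -35; q=14
item=8: not odd, total = (-35)-8 = -43; q=22
total+q = (-43)+22 = -21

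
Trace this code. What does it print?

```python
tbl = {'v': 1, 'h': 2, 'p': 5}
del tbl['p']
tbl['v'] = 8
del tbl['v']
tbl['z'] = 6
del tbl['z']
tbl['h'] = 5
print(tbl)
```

del 'p' → {'v': 1, 'h': 2}
tbl['v'] = 8 → {'v': 8, 'h': 2}
del 'v' → {'h': 2}
tbl['z'] = 6 → {'h': 2, 'z': 6}
del 'z' → {'h': 2}
tbl['h'] = 5 → {'h': 5}

{'h': 5}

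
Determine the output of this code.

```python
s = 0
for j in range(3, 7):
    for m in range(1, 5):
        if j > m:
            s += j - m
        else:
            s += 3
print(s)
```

j=3,m=1: 3>1, s = 0+2 = 2
j=3,m=2: 3>2, s = 2+1 = 3
j=3,m=3: not 3>3, s = 3+3 = 6
j=3,m=4: not 3>4, s = 6+3 = 9
j=4,m=1: 4>1, s = 9+3 = 12
j=4,m=2: 4>2, s = 12+2 = 14
j=4,m=3: 4>3, s = 14+1 = 15
j=4,m=4: not 4>4, s = 15+3 = 18
j=5,m=1: 5>1, s = 18+4 = 22
j=5,m=2: 5>2, s = 22+3 = 25
j=5,m=3: 5>3, s = 25+2 = 27
j=5,m=4: 5>4, s = 27+1 = 28
j=6,m=1: 6>1, s = 28+5 = 33
j=6,m=2: 6>2, s = 33+4 = 37
j=6,m=3: 6>3, s = 37+3 = 40
j=6,m=4: 6>4, s = 40+2 = 42

42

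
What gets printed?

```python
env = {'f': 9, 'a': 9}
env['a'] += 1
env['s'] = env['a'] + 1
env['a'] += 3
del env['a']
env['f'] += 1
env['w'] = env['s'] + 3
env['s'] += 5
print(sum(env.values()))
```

40

env['a'] = 9+1 = 10 → {'f': 9, 'a': 10}
env['s'] = env['a']+1 = 11 → {'f': 9, 'a': 10, 's': 11}
env['a'] = 10+3 = 13 → {'f': 9, 'a': 13, 's': 11}
del 'a' → {'f': 9, 's': 11}
env['f'] = 9+1 = 10 → {'f': 10, 's': 11}
env['w'] = env['s']+3 = 14 → {'f': 10, 's': 11, 'w': 14}
env['s'] = 11+5 = 16 → {'f': 10, 's': 16, 'w': 14}
sum of values = 40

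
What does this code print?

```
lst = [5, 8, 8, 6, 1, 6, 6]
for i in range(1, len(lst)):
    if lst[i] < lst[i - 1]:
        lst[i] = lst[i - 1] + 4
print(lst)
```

i=1: 8>=5, unchanged → [5, 8, 8, 6, 1, 6, 6]
i=2: 8>=8, unchanged → [5, 8, 8, 6, 1, 6, 6]
i=3: 6<8, lst[3] = 8+4 = 12 → [5, 8, 8, 12, 1, 6, 6]
i=4: 1<12, lst[4] = 12+4 = 16 → [5, 8, 8, 12, 16, 6, 6]
i=5: 6<16, lst[5] = 16+4 = 20 → [5, 8, 8, 12, 16, 20, 6]
i=6: 6<20, lst[6] = 20+4 = 24 → [5, 8, 8, 12, 16, 20, 24]

[5, 8, 8, 12, 16, 20, 24]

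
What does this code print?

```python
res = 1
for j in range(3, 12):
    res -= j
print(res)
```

-62

j=3: res = 1-3 = -2
j=4: res = (-2)-4 = -6
j=5: res = (-6)-5 = -11
j=6: res = (-11)-6 = -17
j=7: res = (-17)-7 = -24
j=8: res = (-24)-8 = -32
j=9: res = (-32)-9 = -41
j=10: res = (-41)-10 = -51
j=11: res = (-51)-11 = -62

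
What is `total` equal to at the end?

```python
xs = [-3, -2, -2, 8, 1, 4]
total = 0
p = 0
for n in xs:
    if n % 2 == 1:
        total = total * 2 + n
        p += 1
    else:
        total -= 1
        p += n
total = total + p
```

n=-3: odd, total = 0*2+(-3) = -3; p=1
n=-2: not odd, total = (-3)-1 = -4; p=-1
n=-2: not odd, total = (-4)-1 = -5; p=-3
n=8: not odd, total = (-5)-1 = -6; p=5
n=1: odd, total = (-6)*2+1 = -11; p=6
n=4: not odd, total = (-11)-1 = -12; p=10
total+p = (-12)+10 = -2

-2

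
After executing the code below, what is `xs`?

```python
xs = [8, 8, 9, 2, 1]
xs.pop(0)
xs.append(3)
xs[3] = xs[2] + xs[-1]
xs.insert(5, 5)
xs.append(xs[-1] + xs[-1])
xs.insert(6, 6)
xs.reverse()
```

pop(0) removes 8 → [8, 9, 2, 1]
append 3 → [8, 9, 2, 1, 3]
xs[3] = xs[2]+xs[-1] = 2+3 = 5 → [8, 9, 2, 5, 3]
insert 5 at 5 → [8, 9, 2, 5, 3, 5]
append xs[-1]+xs[-1] = 5+5 = 10 → [8, 9, 2, 5, 3, 5, 10]
insert 6 at 6 → [8, 9, 2, 5, 3, 5, 6, 10]
reverse → [10, 6, 5, 3, 5, 2, 9, 8]

[10, 6, 5, 3, 5, 2, 9, 8]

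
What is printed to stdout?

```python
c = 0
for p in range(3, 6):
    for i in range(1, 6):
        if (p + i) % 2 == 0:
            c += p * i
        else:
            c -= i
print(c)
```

75

p=3,i=1: even sum, c = 0+3 = 3
p=3,i=2: odd sum, c = 3-2 = 1
p=3,i=3: even sum, c = 1+9 = 10
p=3,i=4: odd sum, c = 10-4 = 6
p=3,i=5: even sum, c = 6+15 = 21
p=4,i=1: odd sum, c = 21-1 = 20
p=4,i=2: even sum, c = 20+8 = 28
p=4,i=3: odd sum, c = 28-3 = 25
p=4,i=4: even sum, c = 25+16 = 41
p=4,i=5: odd sum, c = 41-5 = 36
p=5,i=1: even sum, c = 36+5 = 41
p=5,i=2: odd sum, c = 41-2 = 39
p=5,i=3: even sum, c = 39+15 = 54
p=5,i=4: odd sum, c = 54-4 = 50
p=5,i=5: even sum, c = 50+25 = 75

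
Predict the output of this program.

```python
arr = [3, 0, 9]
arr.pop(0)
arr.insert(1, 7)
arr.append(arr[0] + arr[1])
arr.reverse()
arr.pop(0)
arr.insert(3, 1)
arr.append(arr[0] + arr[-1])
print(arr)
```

[9, 7, 0, 1, 10]

pop(0) removes 3 → [0, 9]
insert 7 at 1 → [0, 7, 9]
append arr[0]+arr[1] = 0+7 = 7 → [0, 7, 9, 7]
reverse → [7, 9, 7, 0]
pop(0) removes 7 → [9, 7, 0]
insert 1 at 3 → [9, 7, 0, 1]
append arr[0]+arr[-1] = 9+1 = 10 → [9, 7, 0, 1, 10]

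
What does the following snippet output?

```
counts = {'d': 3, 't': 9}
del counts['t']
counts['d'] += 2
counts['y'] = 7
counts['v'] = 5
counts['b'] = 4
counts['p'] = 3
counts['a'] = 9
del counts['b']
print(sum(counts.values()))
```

29

del 't' → {'d': 3}
counts['d'] = 3+2 = 5 → {'d': 5}
counts['y'] = 7 → {'d': 5, 'y': 7}
counts['v'] = 5 → {'d': 5, 'y': 7, 'v': 5}
counts['b'] = 4 → {'d': 5, 'y': 7, 'v': 5, 'b': 4}
counts['p'] = 3 → {'d': 5, 'y': 7, 'v': 5, 'b': 4, 'p': 3}
counts['a'] = 9 → {'d': 5, 'y': 7, 'v': 5, 'b': 4, 'p': 3, 'a': 9}
del 'b' → {'d': 5, 'y': 7, 'v': 5, 'p': 3, 'a': 9}
sum of values = 29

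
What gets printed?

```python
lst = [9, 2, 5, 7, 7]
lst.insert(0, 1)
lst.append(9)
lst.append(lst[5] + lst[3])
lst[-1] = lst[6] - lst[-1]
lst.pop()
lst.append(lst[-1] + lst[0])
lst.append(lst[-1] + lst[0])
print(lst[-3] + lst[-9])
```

10

insert 1 at 0 → [1, 9, 2, 5, 7, 7]
append 9 → [1, 9, 2, 5, 7, 7, 9]
append lst[5]+lst[3] = 7+5 = 12 → [1, 9, 2, 5, 7, 7, 9, 12]
lst[-1] = lst[6]-lst[-1] = 9-12 = -3 → [1, 9, 2, 5, 7, 7, 9, -3]
pop() removes -3 → [1, 9, 2, 5, 7, 7, 9]
append lst[-1]+lst[0] = 9+1 = 10 → [1, 9, 2, 5, 7, 7, 9, 10]
append lst[-1]+lst[0] = 10+1 = 11 → [1, 9, 2, 5, 7, 7, 9, 10, 11]
lst[-3]+lst[-9] = 9+1 = 10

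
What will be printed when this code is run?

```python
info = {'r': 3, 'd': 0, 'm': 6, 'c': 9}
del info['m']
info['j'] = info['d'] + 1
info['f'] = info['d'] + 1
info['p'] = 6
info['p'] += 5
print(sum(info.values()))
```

del 'm' → {'r': 3, 'd': 0, 'c': 9}
info['j'] = info['d']+1 = 1 → {'r': 3, 'd': 0, 'c': 9, 'j': 1}
info['f'] = info['d']+1 = 1 → {'r': 3, 'd': 0, 'c': 9, 'j': 1, 'f': 1}
info['p'] = 6 → {'r': 3, 'd': 0, 'c': 9, 'j': 1, 'f': 1, 'p': 6}
info['p'] = 6+5 = 11 → {'r': 3, 'd': 0, 'c': 9, 'j': 1, 'f': 1, 'p': 11}
sum of values = 25

25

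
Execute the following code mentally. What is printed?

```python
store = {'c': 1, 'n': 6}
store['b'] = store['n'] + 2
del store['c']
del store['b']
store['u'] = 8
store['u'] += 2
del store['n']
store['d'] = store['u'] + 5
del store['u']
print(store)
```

store['b'] = store['n']+2 = 8 → {'c': 1, 'n': 6, 'b': 8}
del 'c' → {'n': 6, 'b': 8}
del 'b' → {'n': 6}
store['u'] = 8 → {'n': 6, 'u': 8}
store['u'] = 8+2 = 10 → {'n': 6, 'u': 10}
del 'n' → {'u': 10}
store['d'] = store['u']+5 = 15 → {'u': 10, 'd': 15}
del 'u' → {'d': 15}

{'d': 15}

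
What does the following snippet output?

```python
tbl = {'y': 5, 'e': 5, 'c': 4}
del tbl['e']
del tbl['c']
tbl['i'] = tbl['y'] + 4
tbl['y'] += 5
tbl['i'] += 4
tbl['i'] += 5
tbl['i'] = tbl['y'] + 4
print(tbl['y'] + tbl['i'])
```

24

del 'e' → {'y': 5, 'c': 4}
del 'c' → {'y': 5}
tbl['i'] = tbl['y']+4 = 9 → {'y': 5, 'i': 9}
tbl['y'] = 5+5 = 10 → {'y': 10, 'i': 9}
tbl['i'] = 9+4 = 13 → {'y': 10, 'i': 13}
tbl['i'] = 13+5 = 18 → {'y': 10, 'i': 18}
tbl['i'] = tbl['y']+4 = 14 → {'y': 10, 'i': 14}
tbl['y']+tbl['i'] = 10+14 = 24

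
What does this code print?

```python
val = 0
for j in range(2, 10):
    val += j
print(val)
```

44

j=2: val = 0+2 = 2
j=3: val = 2+3 = 5
j=4: val = 5+4 = 9
j=5: val = 9+5 = 14
j=6: val = 14+6 = 20
j=7: val = 20+7 = 27
j=8: val = 27+8 = 35
j=9: val = 35+9 = 44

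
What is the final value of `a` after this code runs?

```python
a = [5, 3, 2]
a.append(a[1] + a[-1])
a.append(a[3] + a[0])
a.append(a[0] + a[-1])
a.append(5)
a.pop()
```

[5, 3, 2, 5, 10, 15]

append a[1]+a[-1] = 3+2 = 5 → [5, 3, 2, 5]
append a[3]+a[0] = 5+5 = 10 → [5, 3, 2, 5, 10]
append a[0]+a[-1] = 5+10 = 15 → [5, 3, 2, 5, 10, 15]
append 5 → [5, 3, 2, 5, 10, 15, 5]
pop() removes 5 → [5, 3, 2, 5, 10, 15]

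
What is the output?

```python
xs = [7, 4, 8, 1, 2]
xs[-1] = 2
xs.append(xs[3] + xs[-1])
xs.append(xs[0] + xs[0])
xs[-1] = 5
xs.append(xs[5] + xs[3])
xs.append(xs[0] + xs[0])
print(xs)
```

[7, 4, 8, 1, 2, 3, 5, 4, 14]

xs[-1] = 2 → [7, 4, 8, 1, 2]
append xs[3]+xs[-1] = 1+2 = 3 → [7, 4, 8, 1, 2, 3]
append xs[0]+xs[0] = 7+7 = 14 → [7, 4, 8, 1, 2, 3, 14]
xs[-1] = 5 → [7, 4, 8, 1, 2, 3, 5]
append xs[5]+xs[3] = 3+1 = 4 → [7, 4, 8, 1, 2, 3, 5, 4]
append xs[0]+xs[0] = 7+7 = 14 → [7, 4, 8, 1, 2, 3, 5, 4, 14]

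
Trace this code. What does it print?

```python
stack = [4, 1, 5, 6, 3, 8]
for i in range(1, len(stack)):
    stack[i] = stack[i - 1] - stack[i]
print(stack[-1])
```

i=1: stack[1] = 4-1 = 3 → [4, 3, 5, 6, 3, 8]
i=2: stack[2] = 3-5 = -2 → [4, 3, -2, 6, 3, 8]
i=3: stack[3] = (-2)-6 = -8 → [4, 3, -2, -8, 3, 8]
i=4: stack[4] = (-8)-3 = -11 → [4, 3, -2, -8, -11, 8]
i=5: stack[5] = (-11)-8 = -19 → [4, 3, -2, -8, -11, -19]

-19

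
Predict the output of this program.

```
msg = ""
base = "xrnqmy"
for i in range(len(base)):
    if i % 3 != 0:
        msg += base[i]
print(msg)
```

rnmy

i=0: skip
i=1: add 'r' → 'r'
i=2: add 'n' → 'rn'
i=3: skip
i=4: add 'm' → 'rnm'
i=5: add 'y' → 'rnmy'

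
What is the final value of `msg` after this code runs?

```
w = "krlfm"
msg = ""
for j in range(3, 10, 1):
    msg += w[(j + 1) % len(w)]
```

'mkrlfmk'

j=3: add w[4]='m' → 'm'
j=4: add w[0]='k' → 'mk'
j=5: add w[1]='r' → 'mkr'
j=6: add w[2]='l' → 'mkrl'
j=7: add w[3]='f' → 'mkrlf'
j=8: add w[4]='m' → 'mkrlfm'
j=9: add w[0]='k' → 'mkrlfmk'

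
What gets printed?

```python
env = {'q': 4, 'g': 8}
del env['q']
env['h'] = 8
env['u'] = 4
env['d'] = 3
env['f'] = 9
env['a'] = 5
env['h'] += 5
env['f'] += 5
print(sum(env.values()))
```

del 'q' → {'g': 8}
env['h'] = 8 → {'g': 8, 'h': 8}
env['u'] = 4 → {'g': 8, 'h': 8, 'u': 4}
env['d'] = 3 → {'g': 8, 'h': 8, 'u': 4, 'd': 3}
env['f'] = 9 → {'g': 8, 'h': 8, 'u': 4, 'd': 3, 'f': 9}
env['a'] = 5 → {'g': 8, 'h': 8, 'u': 4, 'd': 3, 'f': 9, 'a': 5}
env['h'] = 8+5 = 13 → {'g': 8, 'h': 13, 'u': 4, 'd': 3, 'f': 9, 'a': 5}
env['f'] = 9+5 = 14 → {'g': 8, 'h': 13, 'u': 4, 'd': 3, 'f': 14, 'a': 5}
sum of values = 47

47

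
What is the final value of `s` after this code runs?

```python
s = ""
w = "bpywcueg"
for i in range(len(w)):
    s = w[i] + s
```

'geucwypb'

i=0: prepend 'b' → 'b'
i=1: prepend 'p' → 'pb'
i=2: prepend 'y' → 'ypb'
i=3: prepend 'w' → 'wypb'
i=4: prepend 'c' → 'cwypb'
i=5: prepend 'u' → 'ucwypb'
i=6: prepend 'e' → 'eucwypb'
i=7: prepend 'g' → 'geucwypb'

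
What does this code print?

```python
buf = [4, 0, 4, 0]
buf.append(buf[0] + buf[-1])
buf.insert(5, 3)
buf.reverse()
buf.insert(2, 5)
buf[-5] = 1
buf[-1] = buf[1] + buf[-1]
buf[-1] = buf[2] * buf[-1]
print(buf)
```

append buf[0]+buf[-1] = 4+0 = 4 → [4, 0, 4, 0, 4]
insert 3 at 5 → [4, 0, 4, 0, 4, 3]
reverse → [3, 4, 0, 4, 0, 4]
insert 5 at 2 → [3, 4, 5, 0, 4, 0, 4]
buf[-5] = 1 → [3, 4, 1, 0, 4, 0, 4]
buf[-1] = buf[1]+buf[-1] = 4+4 = 8 → [3, 4, 1, 0, 4, 0, 8]
buf[-1] = buf[2]*buf[-1] = 1*8 = 8 → [3, 4, 1, 0, 4, 0, 8]

[3, 4, 1, 0, 4, 0, 8]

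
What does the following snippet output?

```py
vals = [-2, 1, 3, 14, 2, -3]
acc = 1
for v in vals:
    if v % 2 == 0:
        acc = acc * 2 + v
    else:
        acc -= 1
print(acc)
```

v=-2: even, acc = 1*2+(-2) = 0
v=1: not even, acc = 0-1 = -1
v=3: not even, acc = (-1)-1 = -2
v=14: even, acc = (-2)*2+14 = 10
v=2: even, acc = 10*2+2 = 22
v=-3: not even, acc = 22-1 = 21

21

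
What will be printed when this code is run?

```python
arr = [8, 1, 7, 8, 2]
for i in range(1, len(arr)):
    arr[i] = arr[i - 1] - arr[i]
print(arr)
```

i=1: arr[1] = 8-1 = 7 → [8, 7, 7, 8, 2]
i=2: arr[2] = 7-7 = 0 → [8, 7, 0, 8, 2]
i=3: arr[3] = 0-8 = -8 → [8, 7, 0, -8, 2]
i=4: arr[4] = (-8)-2 = -10 → [8, 7, 0, -8, -10]

[8, 7, 0, -8, -10]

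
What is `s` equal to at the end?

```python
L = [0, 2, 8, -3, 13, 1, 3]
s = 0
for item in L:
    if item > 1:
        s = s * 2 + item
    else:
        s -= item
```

87

item=0: not >1, s = 0-0 = 0
item=2: >1, s = 0*2+2 = 2
item=8: >1, s = 2*2+8 = 12
item=-3: not >1, s = 12-(-3) = 15
item=13: >1, s = 15*2+13 = 43
item=1: not >1, s = 43-1 = 42
item=3: >1, s = 42*2+3 = 87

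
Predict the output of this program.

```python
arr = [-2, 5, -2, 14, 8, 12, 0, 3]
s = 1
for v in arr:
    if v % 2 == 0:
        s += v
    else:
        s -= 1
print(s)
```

29

v=-2: even, s = 1+(-2) = -1
v=5: not even, s = (-1)-1 = -2
v=-2: even, s = (-2)+(-2) = -4
v=14: even, s = (-4)+14 = 10
v=8: even, s = 10+8 = 18
v=12: even, s = 18+12 = 30
v=0: even, s = 30+0 = 30
v=3: not even, s = 30-1 = 29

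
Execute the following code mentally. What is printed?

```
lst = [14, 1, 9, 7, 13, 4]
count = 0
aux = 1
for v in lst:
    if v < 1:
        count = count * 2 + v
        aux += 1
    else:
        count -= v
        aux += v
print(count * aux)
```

v=14: not <1, count = 0-14 = -14; aux=15
v=1: not <1, count = (-14)-1 = -15; aux=16
v=9: not <1, count = (-15)-9 = -24; aux=25
v=7: not <1, count = (-24)-7 = -31; aux=32
v=13: not <1, count = (-31)-13 = -44; aux=45
v=4: not <1, count = (-44)-4 = -48; aux=49
count*aux = (-48)*49 = -2352

-2352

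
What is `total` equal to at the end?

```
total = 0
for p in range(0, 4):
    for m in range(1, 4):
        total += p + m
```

p=0,m=1: total = 0+1 = 1
p=0,m=2: total = 1+2 = 3
p=0,m=3: total = 3+3 = 6
p=1,m=1: total = 6+2 = 8
p=1,m=2: total = 8+3 = 11
p=1,m=3: total = 11+4 = 15
p=2,m=1: total = 15+3 = 18
p=2,m=2: total = 18+4 = 22
p=2,m=3: total = 22+5 = 27
p=3,m=1: total = 27+4 = 31
p=3,m=2: total = 31+5 = 36
p=3,m=3: total = 36+6 = 42

42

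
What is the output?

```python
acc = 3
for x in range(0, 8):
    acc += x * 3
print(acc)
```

87

x=0: acc = 3+0*3 = 3
x=1: acc = 3+1*3 = 6
x=2: acc = 6+2*3 = 12
x=3: acc = 12+3*3 = 21
x=4: acc = 21+4*3 = 33
x=5: acc = 33+5*3 = 48
x=6: acc = 48+6*3 = 66
x=7: acc = 66+7*3 = 87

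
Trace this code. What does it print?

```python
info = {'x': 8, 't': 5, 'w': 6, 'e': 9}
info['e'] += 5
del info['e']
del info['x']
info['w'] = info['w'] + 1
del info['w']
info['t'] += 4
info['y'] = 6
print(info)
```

info['e'] = 9+5 = 14 → {'x': 8, 't': 5, 'w': 6, 'e': 14}
del 'e' → {'x': 8, 't': 5, 'w': 6}
del 'x' → {'t': 5, 'w': 6}
info['w'] = info['w']+1 = 7 → {'t': 5, 'w': 7}
del 'w' → {'t': 5}
info['t'] = 5+4 = 9 → {'t': 9}
info['y'] = 6 → {'t': 9, 'y': 6}

{'t': 9, 'y': 6}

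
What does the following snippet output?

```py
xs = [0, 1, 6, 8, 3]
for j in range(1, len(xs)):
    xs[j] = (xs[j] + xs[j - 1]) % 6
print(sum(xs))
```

j=1: xs[1] = (1+0)%6 = 1 → [0, 1, 6, 8, 3]
j=2: xs[2] = (6+1)%6 = 1 → [0, 1, 1, 8, 3]
j=3: xs[3] = (8+1)%6 = 3 → [0, 1, 1, 3, 3]
j=4: xs[4] = (3+3)%6 = 0 → [0, 1, 1, 3, 0]
sum = 5

5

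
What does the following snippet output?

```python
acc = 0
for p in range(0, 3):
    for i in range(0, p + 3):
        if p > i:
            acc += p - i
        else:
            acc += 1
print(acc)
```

13

p=0,i=0: not 0>0, acc = 0+1 = 1
p=0,i=1: not 0>1, acc = 1+1 = 2
p=0,i=2: not 0>2, acc = 2+1 = 3
p=1,i=0: 1>0, acc = 3+1 = 4
p=1,i=1: not 1>1, acc = 4+1 = 5
p=1,i=2: not 1>2, acc = 5+1 = 6
p=1,i=3: not 1>3, acc = 6+1 = 7
p=2,i=0: 2>0, acc = 7+2 = 9
p=2,i=1: 2>1, acc = 9+1 = 10
p=2,i=2: not 2>2, acc = 10+1 = 11
p=2,i=3: not 2>3, acc = 11+1 = 12
p=2,i=4: not 2>4, acc = 12+1 = 13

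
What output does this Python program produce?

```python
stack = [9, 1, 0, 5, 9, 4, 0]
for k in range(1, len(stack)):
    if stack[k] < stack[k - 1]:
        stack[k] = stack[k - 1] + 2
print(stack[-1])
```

k=1: 1<9, stack[1] = 9+2 = 11 → [9, 11, 0, 5, 9, 4, 0]
k=2: 0<11, stack[2] = 11+2 = 13 → [9, 11, 13, 5, 9, 4, 0]
k=3: 5<13, stack[3] = 13+2 = 15 → [9, 11, 13, 15, 9, 4, 0]
k=4: 9<15, stack[4] = 15+2 = 17 → [9, 11, 13, 15, 17, 4, 0]
k=5: 4<17, stack[5] = 17+2 = 19 → [9, 11, 13, 15, 17, 19, 0]
k=6: 0<19, stack[6] = 19+2 = 21 → [9, 11, 13, 15, 17, 19, 21]

21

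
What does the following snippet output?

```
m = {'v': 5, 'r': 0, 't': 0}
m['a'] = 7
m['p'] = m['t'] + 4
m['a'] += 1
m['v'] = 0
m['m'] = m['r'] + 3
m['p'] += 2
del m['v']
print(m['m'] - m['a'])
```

m['a'] = 7 → {'v': 5, 'r': 0, 't': 0, 'a': 7}
m['p'] = m['t']+4 = 4 → {'v': 5, 'r': 0, 't': 0, 'a': 7, 'p': 4}
m['a'] = 7+1 = 8 → {'v': 5, 'r': 0, 't': 0, 'a': 8, 'p': 4}
m['v'] = 0 → {'v': 0, 'r': 0, 't': 0, 'a': 8, 'p': 4}
m['m'] = m['r']+3 = 3 → {'v': 0, 'r': 0, 't': 0, 'a': 8, 'p': 4, 'm': 3}
m['p'] = 4+2 = 6 → {'v': 0, 'r': 0, 't': 0, 'a': 8, 'p': 6, 'm': 3}
del 'v' → {'r': 0, 't': 0, 'a': 8, 'p': 6, 'm': 3}
m['m']-m['a'] = 3-8 = -5

-5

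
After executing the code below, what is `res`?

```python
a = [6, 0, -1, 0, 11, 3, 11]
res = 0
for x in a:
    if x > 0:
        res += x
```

x=6: >0, res = 0+6 = 6
x=0: not >0
x=-1: not >0
x=0: not >0
x=11: >0, res = 6+11 = 17
x=3: >0, res = 17+3 = 20
x=11: >0, res = 20+11 = 31

31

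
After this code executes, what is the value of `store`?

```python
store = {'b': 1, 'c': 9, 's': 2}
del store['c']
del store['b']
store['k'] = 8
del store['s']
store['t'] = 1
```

{'k': 8, 't': 1}

del 'c' → {'b': 1, 's': 2}
del 'b' → {'s': 2}
store['k'] = 8 → {'s': 2, 'k': 8}
del 's' → {'k': 8}
store['t'] = 1 → {'k': 8, 't': 1}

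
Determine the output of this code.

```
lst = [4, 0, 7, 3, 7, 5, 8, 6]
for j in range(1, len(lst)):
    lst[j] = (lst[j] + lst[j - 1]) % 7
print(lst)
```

[4, 4, 4, 0, 0, 5, 6, 5]

j=1: lst[1] = (0+4)%7 = 4 → [4, 4, 7, 3, 7, 5, 8, 6]
j=2: lst[2] = (7+4)%7 = 4 → [4, 4, 4, 3, 7, 5, 8, 6]
j=3: lst[3] = (3+4)%7 = 0 → [4, 4, 4, 0, 7, 5, 8, 6]
j=4: lst[4] = (7+0)%7 = 0 → [4, 4, 4, 0, 0, 5, 8, 6]
j=5: lst[5] = (5+0)%7 = 5 → [4, 4, 4, 0, 0, 5, 8, 6]
j=6: lst[6] = (8+5)%7 = 6 → [4, 4, 4, 0, 0, 5, 6, 6]
j=7: lst[7] = (6+6)%7 = 5 → [4, 4, 4, 0, 0, 5, 6, 5]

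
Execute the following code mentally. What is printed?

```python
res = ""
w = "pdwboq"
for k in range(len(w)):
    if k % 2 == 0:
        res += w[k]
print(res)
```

k=0: add 'p' → 'p'
k=1: skip
k=2: add 'w' → 'pw'
k=3: skip
k=4: add 'o' → 'pwo'
k=5: skip

pwo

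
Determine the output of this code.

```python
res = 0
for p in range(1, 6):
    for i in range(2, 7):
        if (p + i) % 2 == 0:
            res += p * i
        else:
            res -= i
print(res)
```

p=1,i=2: odd sum, res = 0-2 = -2
p=1,i=3: even sum, res = (-2)+3 = 1
p=1,i=4: odd sum, res = 1-4 = -3
p=1,i=5: even sum, res = (-3)+5 = 2
p=1,i=6: odd sum, res = 2-6 = -4
p=2,i=2: even sum, res = (-4)+4 = 0
p=2,i=3: odd sum, res = 0-3 = -3
p=2,i=4: even sum, res = (-3)+8 = 5
p=2,i=5: odd sum, res = 5-5 = 0
p=2,i=6: even sum, res = 0+12 = 12
p=3,i=2: odd sum, res = 12-2 = 10
p=3,i=3: even sum, res = 10+9 = 19
p=3,i=4: odd sum, res = 19-4 = 15
p=3,i=5: even sum, res = 15+15 = 30
p=3,i=6: odd sum, res = 30-6 = 24
p=4,i=2: even sum, res = 24+8 = 32
p=4,i=3: odd sum, res = 32-3 = 29
p=4,i=4: even sum, res = 29+16 = 45
p=4,i=5: odd sum, res = 45-5 = 40
p=4,i=6: even sum, res = 40+24 = 64
p=5,i=2: odd sum, res = 64-2 = 62
p=5,i=3: even sum, res = 62+15 = 77
p=5,i=4: odd sum, res = 77-4 = 73
p=5,i=5: even sum, res = 73+25 = 98
p=5,i=6: odd sum, res = 98-6 = 92

92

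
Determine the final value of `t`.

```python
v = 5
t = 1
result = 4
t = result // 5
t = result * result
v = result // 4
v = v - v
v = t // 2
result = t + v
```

16

t = 4//5 = 0
t = 4*4 = 16
v = 4//4 = 1
v = 1-1 = 0
v = 16//2 = 8
result = 16+8 = 24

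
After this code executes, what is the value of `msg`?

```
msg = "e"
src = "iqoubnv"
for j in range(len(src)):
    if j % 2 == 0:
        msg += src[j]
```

j=0: add 'i' → 'ei'
j=1: skip
j=2: add 'o' → 'eio'
j=3: skip
j=4: add 'b' → 'eiob'
j=5: skip
j=6: add 'v' → 'eiobv'

'eiobv'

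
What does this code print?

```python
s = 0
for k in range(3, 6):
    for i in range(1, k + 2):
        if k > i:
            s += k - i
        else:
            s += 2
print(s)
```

k=3,i=1: 3>1, s = 0+2 = 2
k=3,i=2: 3>2, s = 2+1 = 3
k=3,i=3: not 3>3, s = 3+2 = 5
k=3,i=4: not 3>4, s = 5+2 = 7
k=4,i=1: 4>1, s = 7+3 = 10
k=4,i=2: 4>2, s = 10+2 = 12
k=4,i=3: 4>3, s = 12+1 = 13
k=4,i=4: not 4>4, s = 13+2 = 15
k=4,i=5: not 4>5, s = 15+2 = 17
k=5,i=1: 5>1, s = 17+4 = 21
k=5,i=2: 5>2, s = 21+3 = 24
k=5,i=3: 5>3, s = 24+2 = 26
k=5,i=4: 5>4, s = 26+1 = 27
k=5,i=5: not 5>5, s = 27+2 = 29
k=5,i=6: not 5>6, s = 29+2 = 31

31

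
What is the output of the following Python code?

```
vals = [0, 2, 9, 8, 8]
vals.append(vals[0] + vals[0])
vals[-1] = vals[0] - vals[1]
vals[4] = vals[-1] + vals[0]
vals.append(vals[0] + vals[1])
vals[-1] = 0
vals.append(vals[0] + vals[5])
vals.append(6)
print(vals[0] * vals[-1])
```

0

append vals[0]+vals[0] = 0+0 = 0 → [0, 2, 9, 8, 8, 0]
vals[-1] = vals[0]-vals[1] = 0-2 = -2 → [0, 2, 9, 8, 8, -2]
vals[4] = vals[-1]+vals[0] = (-2)+0 = -2 → [0, 2, 9, 8, -2, -2]
append vals[0]+vals[1] = 0+2 = 2 → [0, 2, 9, 8, -2, -2, 2]
vals[-1] = 0 → [0, 2, 9, 8, -2, -2, 0]
append vals[0]+vals[5] = 0+(-2) = -2 → [0, 2, 9, 8, -2, -2, 0, -2]
append 6 → [0, 2, 9, 8, -2, -2, 0, -2, 6]
vals[0]*vals[-1] = 0*6 = 0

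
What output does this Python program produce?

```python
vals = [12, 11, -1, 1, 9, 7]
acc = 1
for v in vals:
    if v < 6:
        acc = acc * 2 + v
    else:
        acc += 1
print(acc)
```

13

v=12: not <6, acc = 1+1 = 2
v=11: not <6, acc = 2+1 = 3
v=-1: <6, acc = 3*2+(-1) = 5
v=1: <6, acc = 5*2+1 = 11
v=9: not <6, acc = 11+1 = 12
v=7: not <6, acc = 12+1 = 13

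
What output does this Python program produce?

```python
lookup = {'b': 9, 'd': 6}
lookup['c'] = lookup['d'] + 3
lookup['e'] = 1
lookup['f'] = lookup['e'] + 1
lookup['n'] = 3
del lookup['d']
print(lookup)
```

{'b': 9, 'c': 9, 'e': 1, 'f': 2, 'n': 3}

lookup['c'] = lookup['d']+3 = 9 → {'b': 9, 'd': 6, 'c': 9}
lookup['e'] = 1 → {'b': 9, 'd': 6, 'c': 9, 'e': 1}
lookup['f'] = lookup['e']+1 = 2 → {'b': 9, 'd': 6, 'c': 9, 'e': 1, 'f': 2}
lookup['n'] = 3 → {'b': 9, 'd': 6, 'c': 9, 'e': 1, 'f': 2, 'n': 3}
del 'd' → {'b': 9, 'c': 9, 'e': 1, 'f': 2, 'n': 3}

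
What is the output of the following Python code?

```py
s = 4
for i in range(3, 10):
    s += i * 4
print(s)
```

172

i=3: s = 4+3*4 = 16
i=4: s = 16+4*4 = 32
i=5: s = 32+5*4 = 52
i=6: s = 52+6*4 = 76
i=7: s = 76+7*4 = 104
i=8: s = 104+8*4 = 136
i=9: s = 136+9*4 = 172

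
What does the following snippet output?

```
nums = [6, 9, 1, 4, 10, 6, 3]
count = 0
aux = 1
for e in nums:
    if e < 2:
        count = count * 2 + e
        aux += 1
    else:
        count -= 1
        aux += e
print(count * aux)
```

e=6: not <2, count = 0-1 = -1; aux=7
e=9: not <2, count = (-1)-1 = -2; aux=16
e=1: <2, count = (-2)*2+1 = -3; aux=17
e=4: not <2, count = (-3)-1 = -4; aux=21
e=10: not <2, count = (-4)-1 = -5; aux=31
e=6: not <2, count = (-5)-1 = -6; aux=37
e=3: not <2, count = (-6)-1 = -7; aux=40
count*aux = (-7)*40 = -280

-280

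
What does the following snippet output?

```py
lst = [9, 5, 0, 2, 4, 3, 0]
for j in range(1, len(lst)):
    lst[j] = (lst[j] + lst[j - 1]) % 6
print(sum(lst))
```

j=1: lst[1] = (5+9)%6 = 2 → [9, 2, 0, 2, 4, 3, 0]
j=2: lst[2] = (0+2)%6 = 2 → [9, 2, 2, 2, 4, 3, 0]
j=3: lst[3] = (2+2)%6 = 4 → [9, 2, 2, 4, 4, 3, 0]
j=4: lst[4] = (4+4)%6 = 2 → [9, 2, 2, 4, 2, 3, 0]
j=5: lst[5] = (3+2)%6 = 5 → [9, 2, 2, 4, 2, 5, 0]
j=6: lst[6] = (0+5)%6 = 5 → [9, 2, 2, 4, 2, 5, 5]
sum = 29

29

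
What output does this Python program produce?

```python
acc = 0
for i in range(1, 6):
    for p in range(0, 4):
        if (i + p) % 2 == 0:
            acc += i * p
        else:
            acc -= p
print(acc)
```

i=1,p=0: odd sum, acc = 0-0 = 0
i=1,p=1: even sum, acc = 0+1 = 1
i=1,p=2: odd sum, acc = 1-2 = -1
i=1,p=3: even sum, acc = (-1)+3 = 2
i=2,p=0: even sum, acc = 2+0 = 2
i=2,p=1: odd sum, acc = 2-1 = 1
i=2,p=2: even sum, acc = 1+4 = 5
i=2,p=3: odd sum, acc = 5-3 = 2
i=3,p=0: odd sum, acc = 2-0 = 2
i=3,p=1: even sum, acc = 2+3 = 5
i=3,p=2: odd sum, acc = 5-2 = 3
i=3,p=3: even sum, acc = 3+9 = 12
i=4,p=0: even sum, acc = 12+0 = 12
i=4,p=1: odd sum, acc = 12-1 = 11
i=4,p=2: even sum, acc = 11+8 = 19
i=4,p=3: odd sum, acc = 19-3 = 16
i=5,p=0: odd sum, acc = 16-0 = 16
i=5,p=1: even sum, acc = 16+5 = 21
i=5,p=2: odd sum, acc = 21-2 = 19
i=5,p=3: even sum, acc = 19+15 = 34

34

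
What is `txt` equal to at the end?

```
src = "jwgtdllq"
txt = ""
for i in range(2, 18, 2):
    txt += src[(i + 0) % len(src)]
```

'gdljgdlj'

i=2: add src[2]='g' → 'g'
i=4: add src[4]='d' → 'gd'
i=6: add src[6]='l' → 'gdl'
i=8: add src[0]='j' → 'gdlj'
i=10: add src[2]='g' → 'gdljg'
i=12: add src[4]='d' → 'gdljgd'
i=14: add src[6]='l' → 'gdljgdl'
i=16: add src[0]='j' → 'gdljgdlj'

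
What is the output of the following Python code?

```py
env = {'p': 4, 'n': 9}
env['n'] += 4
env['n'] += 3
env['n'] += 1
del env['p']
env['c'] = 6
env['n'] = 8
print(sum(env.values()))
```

14

env['n'] = 9+4 = 13 → {'p': 4, 'n': 13}
env['n'] = 13+3 = 16 → {'p': 4, 'n': 16}
env['n'] = 16+1 = 17 → {'p': 4, 'n': 17}
del 'p' → {'n': 17}
env['c'] = 6 → {'n': 17, 'c': 6}
env['n'] = 8 → {'n': 8, 'c': 6}
sum of values = 14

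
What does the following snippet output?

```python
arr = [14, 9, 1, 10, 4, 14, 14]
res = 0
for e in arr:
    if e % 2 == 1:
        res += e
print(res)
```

10

e=14: not odd
e=9: odd, res = 0+9 = 9
e=1: odd, res = 9+1 = 10
e=10: not odd
e=4: not odd
e=14: not odd
e=14: not odd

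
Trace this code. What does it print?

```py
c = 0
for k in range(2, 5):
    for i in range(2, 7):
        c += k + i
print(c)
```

k=2,i=2: c = 0+4 = 4
k=2,i=3: c = 4+5 = 9
k=2,i=4: c = 9+6 = 15
k=2,i=5: c = 15+7 = 22
k=2,i=6: c = 22+8 = 30
k=3,i=2: c = 30+5 = 35
k=3,i=3: c = 35+6 = 41
k=3,i=4: c = 41+7 = 48
k=3,i=5: c = 48+8 = 56
k=3,i=6: c = 56+9 = 65
k=4,i=2: c = 65+6 = 71
k=4,i=3: c = 71+7 = 78
k=4,i=4: c = 78+8 = 86
k=4,i=5: c = 86+9 = 95
k=4,i=6: c = 95+10 = 105

105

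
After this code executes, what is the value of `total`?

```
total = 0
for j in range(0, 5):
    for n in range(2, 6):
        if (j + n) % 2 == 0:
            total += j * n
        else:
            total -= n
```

j=0,n=2: even sum, total = 0+0 = 0
j=0,n=3: odd sum, total = 0-3 = -3
j=0,n=4: even sum, total = (-3)+0 = -3
j=0,n=5: odd sum, total = (-3)-5 = -8
j=1,n=2: odd sum, total = (-8)-2 = -10
j=1,n=3: even sum, total = (-10)+3 = -7
j=1,n=4: odd sum, total = (-7)-4 = -11
j=1,n=5: even sum, total = (-11)+5 = -6
j=2,n=2: even sum, total = (-6)+4 = -2
j=2,n=3: odd sum, total = (-2)-3 = -5
j=2,n=4: even sum, total = (-5)+8 = 3
j=2,n=5: odd sum, total = 3-5 = -2
j=3,n=2: odd sum, total = (-2)-2 = -4
j=3,n=3: even sum, total = (-4)+9 = 5
j=3,n=4: odd sum, total = 5-4 = 1
j=3,n=5: even sum, total = 1+15 = 16
j=4,n=2: even sum, total = 16+8 = 24
j=4,n=3: odd sum, total = 24-3 = 21
j=4,n=4: even sum, total = 21+16 = 37
j=4,n=5: odd sum, total = 37-5 = 32

32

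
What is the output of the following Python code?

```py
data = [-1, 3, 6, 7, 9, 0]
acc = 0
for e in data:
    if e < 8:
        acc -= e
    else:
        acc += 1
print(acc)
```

-14

e=-1: <8, acc = 0-(-1) = 1
e=3: <8, acc = 1-3 = -2
e=6: <8, acc = (-2)-6 = -8
e=7: <8, acc = (-8)-7 = -15
e=9: not <8, acc = (-15)+1 = -14
e=0: <8, acc = (-14)-0 = -14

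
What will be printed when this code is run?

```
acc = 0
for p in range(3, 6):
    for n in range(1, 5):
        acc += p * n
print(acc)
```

p=3,n=1: acc = 0+3 = 3
p=3,n=2: acc = 3+6 = 9
p=3,n=3: acc = 9+9 = 18
p=3,n=4: acc = 18+12 = 30
p=4,n=1: acc = 30+4 = 34
p=4,n=2: acc = 34+8 = 42
p=4,n=3: acc = 42+12 = 54
p=4,n=4: acc = 54+16 = 70
p=5,n=1: acc = 70+5 = 75
p=5,n=2: acc = 75+10 = 85
p=5,n=3: acc = 85+15 = 100
p=5,n=4: acc = 100+20 = 120

120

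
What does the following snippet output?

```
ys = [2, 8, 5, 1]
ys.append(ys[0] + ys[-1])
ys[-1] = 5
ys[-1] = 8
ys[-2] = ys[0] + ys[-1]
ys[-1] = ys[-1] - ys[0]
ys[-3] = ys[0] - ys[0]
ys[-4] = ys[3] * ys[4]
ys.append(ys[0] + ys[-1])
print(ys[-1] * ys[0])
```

16

append ys[0]+ys[-1] = 2+1 = 3 → [2, 8, 5, 1, 3]
ys[-1] = 5 → [2, 8, 5, 1, 5]
ys[-1] = 8 → [2, 8, 5, 1, 8]
ys[-2] = ys[0]+ys[-1] = 2+8 = 10 → [2, 8, 5, 10, 8]
ys[-1] = ys[-1]-ys[0] = 8-2 = 6 → [2, 8, 5, 10, 6]
ys[-3] = ys[0]-ys[0] = 2-2 = 0 → [2, 8, 0, 10, 6]
ys[-4] = ys[3]*ys[4] = 10*6 = 60 → [2, 60, 0, 10, 6]
append ys[0]+ys[-1] = 2+6 = 8 → [2, 60, 0, 10, 6, 8]
ys[-1]*ys[0] = 8*2 = 16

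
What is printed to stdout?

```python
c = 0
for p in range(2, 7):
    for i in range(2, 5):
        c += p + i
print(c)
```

105

p=2,i=2: c = 0+4 = 4
p=2,i=3: c = 4+5 = 9
p=2,i=4: c = 9+6 = 15
p=3,i=2: c = 15+5 = 20
p=3,i=3: c = 20+6 = 26
p=3,i=4: c = 26+7 = 33
p=4,i=2: c = 33+6 = 39
p=4,i=3: c = 39+7 = 46
p=4,i=4: c = 46+8 = 54
p=5,i=2: c = 54+7 = 61
p=5,i=3: c = 61+8 = 69
p=5,i=4: c = 69+9 = 78
p=6,i=2: c = 78+8 = 86
p=6,i=3: c = 86+9 = 95
p=6,i=4: c = 95+10 = 105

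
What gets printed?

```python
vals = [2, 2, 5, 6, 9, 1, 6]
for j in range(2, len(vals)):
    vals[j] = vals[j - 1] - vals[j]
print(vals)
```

[2, 2, -3, -9, -18, -19, -25]

j=2: vals[2] = 2-5 = -3 → [2, 2, -3, 6, 9, 1, 6]
j=3: vals[3] = (-3)-6 = -9 → [2, 2, -3, -9, 9, 1, 6]
j=4: vals[4] = (-9)-9 = -18 → [2, 2, -3, -9, -18, 1, 6]
j=5: vals[5] = (-18)-1 = -19 → [2, 2, -3, -9, -18, -19, 6]
j=6: vals[6] = (-19)-6 = -25 → [2, 2, -3, -9, -18, -19, -25]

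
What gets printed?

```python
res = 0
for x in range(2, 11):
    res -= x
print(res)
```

x=2: res = 0-2 = -2
x=3: res = (-2)-3 = -5
x=4: res = (-5)-4 = -9
x=5: res = (-9)-5 = -14
x=6: res = (-14)-6 = -20
x=7: res = (-20)-7 = -27
x=8: res = (-27)-8 = -35
x=9: res = (-35)-9 = -44
x=10: res = (-44)-10 = -54

-54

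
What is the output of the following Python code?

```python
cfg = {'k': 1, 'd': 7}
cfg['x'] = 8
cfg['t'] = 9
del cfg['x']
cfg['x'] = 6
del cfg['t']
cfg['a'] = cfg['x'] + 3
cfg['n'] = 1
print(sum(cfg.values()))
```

cfg['x'] = 8 → {'k': 1, 'd': 7, 'x': 8}
cfg['t'] = 9 → {'k': 1, 'd': 7, 'x': 8, 't': 9}
del 'x' → {'k': 1, 'd': 7, 't': 9}
cfg['x'] = 6 → {'k': 1, 'd': 7, 't': 9, 'x': 6}
del 't' → {'k': 1, 'd': 7, 'x': 6}
cfg['a'] = cfg['x']+3 = 9 → {'k': 1, 'd': 7, 'x': 6, 'a': 9}
cfg['n'] = 1 → {'k': 1, 'd': 7, 'x': 6, 'a': 9, 'n': 1}
sum of values = 24

24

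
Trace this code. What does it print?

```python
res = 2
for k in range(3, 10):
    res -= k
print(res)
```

-40

k=3: res = 2-3 = -1
k=4: res = (-1)-4 = -5
k=5: res = (-5)-5 = -10
k=6: res = (-10)-6 = -16
k=7: res = (-16)-7 = -23
k=8: res = (-23)-8 = -31
k=9: res = (-31)-9 = -40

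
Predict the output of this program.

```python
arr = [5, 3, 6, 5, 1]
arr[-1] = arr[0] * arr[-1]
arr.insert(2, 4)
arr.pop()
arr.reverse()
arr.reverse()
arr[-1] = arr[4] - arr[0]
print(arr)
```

[5, 3, 4, 6, 0]

arr[-1] = arr[0]*arr[-1] = 5*1 = 5 → [5, 3, 6, 5, 5]
insert 4 at 2 → [5, 3, 4, 6, 5, 5]
pop() removes 5 → [5, 3, 4, 6, 5]
reverse → [5, 6, 4, 3, 5]
reverse → [5, 3, 4, 6, 5]
arr[-1] = arr[4]-arr[0] = 5-5 = 0 → [5, 3, 4, 6, 0]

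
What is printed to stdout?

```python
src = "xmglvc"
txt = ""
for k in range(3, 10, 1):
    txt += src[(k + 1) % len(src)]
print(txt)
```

vcxmglv

k=3: add src[4]='v' → 'v'
k=4: add src[5]='c' → 'vc'
k=5: add src[0]='x' → 'vcx'
k=6: add src[1]='m' → 'vcxm'
k=7: add src[2]='g' → 'vcxmg'
k=8: add src[3]='l' → 'vcxmgl'
k=9: add src[4]='v' → 'vcxmglv'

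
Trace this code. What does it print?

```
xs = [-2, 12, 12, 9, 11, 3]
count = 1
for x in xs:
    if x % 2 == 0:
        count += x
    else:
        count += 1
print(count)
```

26

x=-2: even, count = 1+(-2) = -1
x=12: even, count = (-1)+12 = 11
x=12: even, count = 11+12 = 23
x=9: not even, count = 23+1 = 24
x=11: not even, count = 24+1 = 25
x=3: not even, count = 25+1 = 26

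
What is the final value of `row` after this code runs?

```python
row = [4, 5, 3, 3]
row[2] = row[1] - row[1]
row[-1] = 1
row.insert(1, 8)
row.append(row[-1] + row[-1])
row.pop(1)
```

row[2] = row[1]-row[1] = 5-5 = 0 → [4, 5, 0, 3]
row[-1] = 1 → [4, 5, 0, 1]
insert 8 at 1 → [4, 8, 5, 0, 1]
append row[-1]+row[-1] = 1+1 = 2 → [4, 8, 5, 0, 1, 2]
pop(1) removes 8 → [4, 5, 0, 1, 2]

[4, 5, 0, 1, 2]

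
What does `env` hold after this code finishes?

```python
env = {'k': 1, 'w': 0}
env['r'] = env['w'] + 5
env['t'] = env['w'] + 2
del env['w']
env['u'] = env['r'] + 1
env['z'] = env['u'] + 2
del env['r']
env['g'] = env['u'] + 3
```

env['r'] = env['w']+5 = 5 → {'k': 1, 'w': 0, 'r': 5}
env['t'] = env['w']+2 = 2 → {'k': 1, 'w': 0, 'r': 5, 't': 2}
del 'w' → {'k': 1, 'r': 5, 't': 2}
env['u'] = env['r']+1 = 6 → {'k': 1, 'r': 5, 't': 2, 'u': 6}
env['z'] = env['u']+2 = 8 → {'k': 1, 'r': 5, 't': 2, 'u': 6, 'z': 8}
del 'r' → {'k': 1, 't': 2, 'u': 6, 'z': 8}
env['g'] = env['u']+3 = 9 → {'k': 1, 't': 2, 'u': 6, 'z': 8, 'g': 9}

{'k': 1, 't': 2, 'u': 6, 'z': 8, 'g': 9}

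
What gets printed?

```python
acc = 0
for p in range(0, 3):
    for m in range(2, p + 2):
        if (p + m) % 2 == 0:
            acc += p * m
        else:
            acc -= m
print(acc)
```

-1

p=1,m=2: odd sum, acc = 0-2 = -2
p=2,m=2: even sum, acc = (-2)+4 = 2
p=2,m=3: odd sum, acc = 2-3 = -1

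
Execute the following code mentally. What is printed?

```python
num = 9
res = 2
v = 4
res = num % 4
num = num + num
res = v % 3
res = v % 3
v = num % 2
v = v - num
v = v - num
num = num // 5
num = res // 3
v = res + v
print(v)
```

-35

res = 9%4 = 1
num = 9+9 = 18
res = 4%3 = 1
res = 4%3 = 1
v = 18%2 = 0
v = 0-18 = -18
v = (-18)-18 = -36
num = 18//5 = 3
num = 1//3 = 0
v = 1+(-36) = -35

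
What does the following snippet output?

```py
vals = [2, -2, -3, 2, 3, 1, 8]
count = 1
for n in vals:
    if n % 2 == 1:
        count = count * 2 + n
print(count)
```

3

n=2: not odd
n=-2: not odd
n=-3: odd, count = 1*2+(-3) = -1
n=2: not odd
n=3: odd, count = (-1)*2+3 = 1
n=1: odd, count = 1*2+1 = 3
n=8: not odd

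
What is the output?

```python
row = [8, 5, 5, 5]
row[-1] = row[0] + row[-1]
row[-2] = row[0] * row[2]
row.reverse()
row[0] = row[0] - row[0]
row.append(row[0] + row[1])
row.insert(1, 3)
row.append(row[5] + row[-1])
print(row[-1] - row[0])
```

80

row[-1] = row[0]+row[-1] = 8+5 = 13 → [8, 5, 5, 13]
row[-2] = row[0]*row[2] = 8*5 = 40 → [8, 5, 40, 13]
reverse → [13, 40, 5, 8]
row[0] = row[0]-row[0] = 13-13 = 0 → [0, 40, 5, 8]
append row[0]+row[1] = 0+40 = 40 → [0, 40, 5, 8, 40]
insert 3 at 1 → [0, 3, 40, 5, 8, 40]
append row[5]+row[-1] = 40+40 = 80 → [0, 3, 40, 5, 8, 40, 80]
row[-1]-row[0] = 80-0 = 80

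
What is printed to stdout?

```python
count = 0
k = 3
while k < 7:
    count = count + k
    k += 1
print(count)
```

18

k=3: count = 0+3 = 3
k=4: count = 3+4 = 7
k=5: count = 7+5 = 12
k=6: count = 12+6 = 18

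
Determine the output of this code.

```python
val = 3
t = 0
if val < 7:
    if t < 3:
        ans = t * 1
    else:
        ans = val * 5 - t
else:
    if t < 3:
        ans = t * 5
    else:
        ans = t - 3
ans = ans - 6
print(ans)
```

-6

val=3, t=0
val < 7 is True; t < 3 is True
→ ans = t * 1 = 0
ans = 0-6 = -6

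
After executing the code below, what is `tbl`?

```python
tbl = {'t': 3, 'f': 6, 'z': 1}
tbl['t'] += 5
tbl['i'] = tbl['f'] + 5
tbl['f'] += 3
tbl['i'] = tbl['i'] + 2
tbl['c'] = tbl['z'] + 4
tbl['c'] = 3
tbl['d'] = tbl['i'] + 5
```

tbl['t'] = 3+5 = 8 → {'t': 8, 'f': 6, 'z': 1}
tbl['i'] = tbl['f']+5 = 11 → {'t': 8, 'f': 6, 'z': 1, 'i': 11}
tbl['f'] = 6+3 = 9 → {'t': 8, 'f': 9, 'z': 1, 'i': 11}
tbl['i'] = tbl['i']+2 = 13 → {'t': 8, 'f': 9, 'z': 1, 'i': 13}
tbl['c'] = tbl['z']+4 = 5 → {'t': 8, 'f': 9, 'z': 1, 'i': 13, 'c': 5}
tbl['c'] = 3 → {'t': 8, 'f': 9, 'z': 1, 'i': 13, 'c': 3}
tbl['d'] = tbl['i']+5 = 18 → {'t': 8, 'f': 9, 'z': 1, 'i': 13, 'c': 3, 'd': 18}

{'t': 8, 'f': 9, 'z': 1, 'i': 13, 'c': 3, 'd': 18}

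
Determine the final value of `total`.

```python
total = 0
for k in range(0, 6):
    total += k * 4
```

60

k=0: total = 0+0*4 = 0
k=1: total = 0+1*4 = 4
k=2: total = 4+2*4 = 12
k=3: total = 12+3*4 = 24
k=4: total = 24+4*4 = 40
k=5: total = 40+5*4 = 60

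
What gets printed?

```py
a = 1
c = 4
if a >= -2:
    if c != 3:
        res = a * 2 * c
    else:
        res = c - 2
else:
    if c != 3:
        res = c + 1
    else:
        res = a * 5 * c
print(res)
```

8

a=1, c=4
a >= -2 is True; c != 3 is True
→ res = a * 2 * c = 8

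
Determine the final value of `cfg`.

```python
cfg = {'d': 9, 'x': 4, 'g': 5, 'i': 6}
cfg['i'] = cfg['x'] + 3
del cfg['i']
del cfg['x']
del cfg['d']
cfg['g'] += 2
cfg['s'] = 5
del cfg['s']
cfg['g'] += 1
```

cfg['i'] = cfg['x']+3 = 7 → {'d': 9, 'x': 4, 'g': 5, 'i': 7}
del 'i' → {'d': 9, 'x': 4, 'g': 5}
del 'x' → {'d': 9, 'g': 5}
del 'd' → {'g': 5}
cfg['g'] = 5+2 = 7 → {'g': 7}
cfg['s'] = 5 → {'g': 7, 's': 5}
del 's' → {'g': 7}
cfg['g'] = 7+1 = 8 → {'g': 8}

{'g': 8}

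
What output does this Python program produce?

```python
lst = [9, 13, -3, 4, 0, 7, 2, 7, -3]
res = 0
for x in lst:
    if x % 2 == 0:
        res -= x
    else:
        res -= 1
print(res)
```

x=9: not even, res = 0-1 = -1
x=13: not even, res = (-1)-1 = -2
x=-3: not even, res = (-2)-1 = -3
x=4: even, res = (-3)-4 = -7
x=0: even, res = (-7)-0 = -7
x=7: not even, res = (-7)-1 = -8
x=2: even, res = (-8)-2 = -10
x=7: not even, res = (-10)-1 = -11
x=-3: not even, res = (-11)-1 = -12

-12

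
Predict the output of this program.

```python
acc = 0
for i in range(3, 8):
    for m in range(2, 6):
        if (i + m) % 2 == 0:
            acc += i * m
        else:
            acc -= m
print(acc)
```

i=3,m=2: odd sum, acc = 0-2 = -2
i=3,m=3: even sum, acc = (-2)+9 = 7
i=3,m=4: odd sum, acc = 7-4 = 3
i=3,m=5: even sum, acc = 3+15 = 18
i=4,m=2: even sum, acc = 18+8 = 26
i=4,m=3: odd sum, acc = 26-3 = 23
i=4,m=4: even sum, acc = 23+16 = 39
i=4,m=5: odd sum, acc = 39-5 = 34
i=5,m=2: odd sum, acc = 34-2 = 32
i=5,m=3: even sum, acc = 32+15 = 47
i=5,m=4: odd sum, acc = 47-4 = 43
i=5,m=5: even sum, acc = 43+25 = 68
i=6,m=2: even sum, acc = 68+12 = 80
i=6,m=3: odd sum, acc = 80-3 = 77
i=6,m=4: even sum, acc = 77+24 = 101
i=6,m=5: odd sum, acc = 101-5 = 96
i=7,m=2: odd sum, acc = 96-2 = 94
i=7,m=3: even sum, acc = 94+21 = 115
i=7,m=4: odd sum, acc = 115-4 = 111
i=7,m=5: even sum, acc = 111+35 = 146

146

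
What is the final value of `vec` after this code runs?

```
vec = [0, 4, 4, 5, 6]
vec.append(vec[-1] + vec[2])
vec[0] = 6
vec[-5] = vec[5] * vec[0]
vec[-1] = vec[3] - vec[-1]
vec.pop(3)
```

[6, 60, 4, 6, -5]

append vec[-1]+vec[2] = 6+4 = 10 → [0, 4, 4, 5, 6, 10]
vec[0] = 6 → [6, 4, 4, 5, 6, 10]
vec[-5] = vec[5]*vec[0] = 10*6 = 60 → [6, 60, 4, 5, 6, 10]
vec[-1] = vec[3]-vec[-1] = 5-10 = -5 → [6, 60, 4, 5, 6, -5]
pop(3) removes 5 → [6, 60, 4, 6, -5]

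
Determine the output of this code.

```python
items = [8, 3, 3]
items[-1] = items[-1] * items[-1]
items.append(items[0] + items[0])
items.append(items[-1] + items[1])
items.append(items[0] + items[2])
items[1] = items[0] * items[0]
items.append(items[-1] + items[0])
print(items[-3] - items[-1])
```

items[-1] = items[-1]*items[-1] = 3*3 = 9 → [8, 3, 9]
append items[0]+items[0] = 8+8 = 16 → [8, 3, 9, 16]
append items[-1]+items[1] = 16+3 = 19 → [8, 3, 9, 16, 19]
append items[0]+items[2] = 8+9 = 17 → [8, 3, 9, 16, 19, 17]
items[1] = items[0]*items[0] = 8*8 = 64 → [8, 64, 9, 16, 19, 17]
append items[-1]+items[0] = 17+8 = 25 → [8, 64, 9, 16, 19, 17, 25]
items[-3]-items[-1] = 19-25 = -6

-6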